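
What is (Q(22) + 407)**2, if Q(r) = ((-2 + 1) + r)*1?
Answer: 183184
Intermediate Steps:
Q(r) = -1 + r (Q(r) = (-1 + r)*1 = -1 + r)
(Q(22) + 407)**2 = ((-1 + 22) + 407)**2 = (21 + 407)**2 = 428**2 = 183184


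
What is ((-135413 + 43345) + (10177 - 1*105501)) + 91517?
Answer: -95875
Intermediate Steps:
((-135413 + 43345) + (10177 - 1*105501)) + 91517 = (-92068 + (10177 - 105501)) + 91517 = (-92068 - 95324) + 91517 = -187392 + 91517 = -95875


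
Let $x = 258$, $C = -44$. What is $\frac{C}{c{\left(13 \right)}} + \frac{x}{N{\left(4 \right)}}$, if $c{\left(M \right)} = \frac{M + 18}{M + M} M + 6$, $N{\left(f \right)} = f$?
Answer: $\frac{5371}{86} \approx 62.453$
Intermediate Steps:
$c{\left(M \right)} = 15 + \frac{M}{2}$ ($c{\left(M \right)} = \frac{18 + M}{2 M} M + 6 = \left(9 + \frac{M}{2}\right) + 6 = 15 + \frac{M}{2}$)
$\frac{C}{c{\left(13 \right)}} + \frac{x}{N{\left(4 \right)}} = - \frac{44}{15 + \frac{1}{2} \cdot 13} + \frac{258}{4} = - \frac{44}{15 + \frac{13}{2}} + 258 \cdot \frac{1}{4} = - \frac{44}{\frac{43}{2}} + \frac{129}{2} = \left(-44\right) \frac{2}{43} + \frac{129}{2} = - \frac{88}{43} + \frac{129}{2} = \frac{5371}{86}$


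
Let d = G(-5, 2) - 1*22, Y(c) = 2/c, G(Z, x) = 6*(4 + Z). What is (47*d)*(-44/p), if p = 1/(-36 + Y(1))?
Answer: -1968736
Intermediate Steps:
G(Z, x) = 24 + 6*Z
p = -1/34 (p = 1/(-36 + 2/1) = 1/(-36 + 2*1) = 1/(-36 + 2) = 1/(-34) = -1/34 ≈ -0.029412)
d = -28 (d = (24 + 6*(-5)) - 1*22 = (24 - 30) - 22 = -6 - 22 = -28)
(47*d)*(-44/p) = (47*(-28))*(-44/(-1/34)) = -(-57904)*(-34) = -1316*1496 = -1968736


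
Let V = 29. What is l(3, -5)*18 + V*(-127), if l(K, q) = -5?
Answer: -3773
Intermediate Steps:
l(3, -5)*18 + V*(-127) = -5*18 + 29*(-127) = -90 - 3683 = -3773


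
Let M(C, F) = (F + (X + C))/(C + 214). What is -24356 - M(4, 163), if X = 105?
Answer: -2654940/109 ≈ -24357.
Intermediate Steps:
M(C, F) = (105 + C + F)/(214 + C) (M(C, F) = (F + (105 + C))/(C + 214) = (105 + C + F)/(214 + C))
-24356 - M(4, 163) = -24356 - (105 + 4 + 163)/(214 + 4) = -24356 - 272/218 = -24356 - 1*136/109 = -24356 - 136/109 = -2654940/109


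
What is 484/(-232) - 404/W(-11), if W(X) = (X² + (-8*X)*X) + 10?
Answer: -77845/48546 ≈ -1.6035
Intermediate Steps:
W(X) = 10 - 7*X² (W(X) = (X² - 8*X²) + 10 = -7*X² + 10 = 10 - 7*X²)
484/(-232) - 404/W(-11) = 484/(-232) - 404/(10 - 7*(-11)²) = 484*(-1/232) - 404/(10 - 7*121) = -121/58 - 404/(10 - 847) = -121/58 - 404/(-837) = -121/58 - 404*(-1/837) = -121/58 + 404/837 = -77845/48546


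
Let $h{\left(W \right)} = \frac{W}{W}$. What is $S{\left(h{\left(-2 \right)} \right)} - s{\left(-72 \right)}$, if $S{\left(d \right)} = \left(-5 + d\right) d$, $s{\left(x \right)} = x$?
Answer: $68$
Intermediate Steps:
$h{\left(W \right)} = 1$
$S{\left(d \right)} = d \left(-5 + d\right)$
$S{\left(h{\left(-2 \right)} \right)} - s{\left(-72 \right)} = 1 \left(-5 + 1\right) - -72 = 1 \left(-4\right) + 72 = -4 + 72 = 68$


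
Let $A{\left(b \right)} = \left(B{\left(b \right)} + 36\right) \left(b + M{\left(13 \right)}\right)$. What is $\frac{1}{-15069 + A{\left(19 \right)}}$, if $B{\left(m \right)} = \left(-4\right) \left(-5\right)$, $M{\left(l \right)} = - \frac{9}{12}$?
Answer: $- \frac{1}{14047} \approx -7.119 \cdot 10^{-5}$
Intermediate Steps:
$M{\left(l \right)} = - \frac{3}{4}$ ($M{\left(l \right)} = \left(-9\right) \frac{1}{12} = - \frac{3}{4}$)
$B{\left(m \right)} = 20$
$A{\left(b \right)} = -42 + 56 b$ ($A{\left(b \right)} = \left(20 + 36\right) \left(b - \frac{3}{4}\right) = 56 \left(- \frac{3}{4} + b\right) = -42 + 56 b$)
$\frac{1}{-15069 + A{\left(19 \right)}} = \frac{1}{-15069 + \left(-42 + 56 \cdot 19\right)} = \frac{1}{-15069 + \left(-42 + 1064\right)} = \frac{1}{-15069 + 1022} = \frac{1}{-14047} = - \frac{1}{14047}$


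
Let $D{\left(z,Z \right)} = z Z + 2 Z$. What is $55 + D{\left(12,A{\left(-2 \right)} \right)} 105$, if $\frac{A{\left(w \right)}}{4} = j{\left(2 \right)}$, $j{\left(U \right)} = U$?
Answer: $11815$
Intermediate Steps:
$A{\left(w \right)} = 8$ ($A{\left(w \right)} = 4 \cdot 2 = 8$)
$D{\left(z,Z \right)} = 2 Z + Z z$ ($D{\left(z,Z \right)} = Z z + 2 Z = 2 Z + Z z$)
$55 + D{\left(12,A{\left(-2 \right)} \right)} 105 = 55 + 8 \left(2 + 12\right) 105 = 55 + 8 \cdot 14 \cdot 105 = 55 + 112 \cdot 105 = 55 + 11760 = 11815$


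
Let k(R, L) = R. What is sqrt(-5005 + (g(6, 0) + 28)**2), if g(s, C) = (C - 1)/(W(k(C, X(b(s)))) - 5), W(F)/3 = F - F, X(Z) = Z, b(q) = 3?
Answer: 2*I*sqrt(26311)/5 ≈ 64.883*I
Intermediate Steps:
W(F) = 0 (W(F) = 3*(F - F) = 3*0 = 0)
g(s, C) = 1/5 - C/5 (g(s, C) = (C - 1)/(0 - 5) = (-1 + C)/(-5) = (-1 + C)*(-1/5) = 1/5 - C/5)
sqrt(-5005 + (g(6, 0) + 28)**2) = sqrt(-5005 + ((1/5 - 1/5*0) + 28)**2) = sqrt(-5005 + ((1/5 + 0) + 28)**2) = sqrt(-5005 + (1/5 + 28)**2) = sqrt(-5005 + (141/5)**2) = sqrt(-5005 + 19881/25) = sqrt(-105244/25) = 2*I*sqrt(26311)/5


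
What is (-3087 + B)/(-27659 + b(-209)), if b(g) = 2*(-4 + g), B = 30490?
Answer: -27403/28085 ≈ -0.97572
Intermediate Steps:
b(g) = -8 + 2*g
(-3087 + B)/(-27659 + b(-209)) = (-3087 + 30490)/(-27659 + (-8 + 2*(-209))) = 27403/(-27659 + (-8 - 418)) = 27403/(-27659 - 426) = 27403/(-28085) = 27403*(-1/28085) = -27403/28085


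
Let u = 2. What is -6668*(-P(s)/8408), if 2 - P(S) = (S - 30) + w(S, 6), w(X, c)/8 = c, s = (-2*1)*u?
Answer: -10002/1051 ≈ -9.5166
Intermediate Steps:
s = -4 (s = -2*1*2 = -2*2 = -4)
w(X, c) = 8*c
P(S) = -16 - S (P(S) = 2 - ((S - 30) + 8*6) = 2 - ((-30 + S) + 48) = 2 - (18 + S) = 2 + (-18 - S) = -16 - S)
-6668*(-P(s)/8408) = -6668/((-8408/(-16 - 1*(-4)))) = -6668/((-8408/(-16 + 4))) = -6668/((-8408/(-12))) = -6668/((-8408*(-1/12))) = -6668/2102/3 = -6668*3/2102 = -10002/1051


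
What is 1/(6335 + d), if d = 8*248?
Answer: 1/8319 ≈ 0.00012021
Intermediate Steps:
d = 1984
1/(6335 + d) = 1/(6335 + 1984) = 1/8319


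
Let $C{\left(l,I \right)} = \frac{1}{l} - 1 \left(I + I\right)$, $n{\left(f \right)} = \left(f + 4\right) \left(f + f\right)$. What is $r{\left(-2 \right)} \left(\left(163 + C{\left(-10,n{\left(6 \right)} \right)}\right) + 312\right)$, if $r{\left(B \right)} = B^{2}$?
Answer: $\frac{4698}{5} \approx 939.6$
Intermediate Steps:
$n{\left(f \right)} = 2 f \left(4 + f\right)$ ($n{\left(f \right)} = \left(4 + f\right) 2 f = 2 f \left(4 + f\right)$)
$C{\left(l,I \right)} = \frac{1}{l} - 2 I$ ($C{\left(l,I \right)} = \frac{1}{l} - 1 \cdot 2 I = \frac{1}{l} - 2 I$)
$r{\left(-2 \right)} \left(\left(163 + C{\left(-10,n{\left(6 \right)} \right)}\right) + 312\right) = \left(-2\right)^{2} \left(\left(163 + \left(\frac{1}{-10} - 2 \cdot 2 \cdot 6 \left(4 + 6\right)\right)\right) + 312\right) = 4 \left(\left(163 - \left(\frac{1}{10} + 2 \cdot 2 \cdot 6 \cdot 10\right)\right) + 312\right) = 4 \left(\left(163 - \frac{2401}{10}\right) + 312\right) = 4 \left(- \frac{771}{10} + 312\right) = 4 \cdot \frac{2349}{10} = \frac{4698}{5}$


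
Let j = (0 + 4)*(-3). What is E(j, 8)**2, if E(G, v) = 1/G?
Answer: 1/144 ≈ 0.0069444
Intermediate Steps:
j = -12 (j = 4*(-3) = -12)
E(j, 8)**2 = (1/(-12))**2 = (-1/12)**2 = 1/144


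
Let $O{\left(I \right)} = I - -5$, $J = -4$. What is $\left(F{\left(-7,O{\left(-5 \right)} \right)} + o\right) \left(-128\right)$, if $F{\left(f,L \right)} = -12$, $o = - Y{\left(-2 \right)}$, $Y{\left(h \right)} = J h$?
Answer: $2560$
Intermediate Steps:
$Y{\left(h \right)} = - 4 h$
$O{\left(I \right)} = 5 + I$ ($O{\left(I \right)} = I + 5 = 5 + I$)
$o = -8$ ($o = - \left(-4\right) \left(-2\right) = \left(-1\right) 8 = -8$)
$\left(F{\left(-7,O{\left(-5 \right)} \right)} + o\right) \left(-128\right) = \left(-12 - 8\right) \left(-128\right) = \left(-20\right) \left(-128\right) = 2560$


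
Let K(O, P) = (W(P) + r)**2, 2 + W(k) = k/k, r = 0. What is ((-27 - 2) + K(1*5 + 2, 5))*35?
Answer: -980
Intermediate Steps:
W(k) = -1 (W(k) = -2 + k/k = -2 + 1 = -1)
K(O, P) = 1 (K(O, P) = (-1 + 0)**2 = (-1)**2 = 1)
((-27 - 2) + K(1*5 + 2, 5))*35 = ((-27 - 2) + 1)*35 = (-29 + 1)*35 = -28*35 = -980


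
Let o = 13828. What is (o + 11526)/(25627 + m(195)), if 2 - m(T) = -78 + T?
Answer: 12677/12756 ≈ 0.99381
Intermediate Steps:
m(T) = 80 - T (m(T) = 2 - (-78 + T) = 2 + (78 - T) = 80 - T)
(o + 11526)/(25627 + m(195)) = (13828 + 11526)/(25627 + (80 - 1*195)) = 25354/(25627 + (80 - 195)) = 25354/(25627 - 115) = 25354/25512 = 25354*(1/25512) = 12677/12756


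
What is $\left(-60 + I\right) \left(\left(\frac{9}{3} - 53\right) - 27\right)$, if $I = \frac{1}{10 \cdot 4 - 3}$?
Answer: $\frac{170863}{37} \approx 4617.9$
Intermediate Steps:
$I = \frac{1}{37}$ ($I = \frac{1}{40 - 3} = \frac{1}{37} \approx 0.027027$)
$\left(-60 + I\right) \left(\left(\frac{9}{3} - 53\right) - 27\right) = \left(-60 + \frac{1}{37}\right) \left(\left(\frac{9}{3} - 53\right) - 27\right) = - \frac{2219 \left(\left(9 \cdot \frac{1}{3} - 53\right) - 27\right)}{37} = - \frac{2219 \left(\left(3 - 53\right) - 27\right)}{37} = - \frac{2219 \left(-50 - 27\right)}{37} = \left(- \frac{2219}{37}\right) \left(-77\right) = \frac{170863}{37}$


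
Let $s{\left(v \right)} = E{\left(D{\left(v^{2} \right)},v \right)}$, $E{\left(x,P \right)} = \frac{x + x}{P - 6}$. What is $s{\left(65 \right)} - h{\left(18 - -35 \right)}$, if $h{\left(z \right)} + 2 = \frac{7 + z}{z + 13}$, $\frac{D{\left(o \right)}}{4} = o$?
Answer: $\frac{372508}{649} \approx 573.97$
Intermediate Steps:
$D{\left(o \right)} = 4 o$
$E{\left(x,P \right)} = \frac{2 x}{-6 + P}$
$s{\left(v \right)} = \frac{8 v^{2}}{-6 + v}$ ($s{\left(v \right)} = \frac{2 \cdot 4 v^{2}}{-6 + v} = \frac{8 v^{2}}{-6 + v}$)
$h{\left(z \right)} = -2 + \frac{7 + z}{13 + z}$ ($h{\left(z \right)} = -2 + \frac{7 + z}{z + 13} = -2 + \frac{7 + z}{13 + z}$)
$s{\left(65 \right)} - h{\left(18 - -35 \right)} = \frac{8 \cdot 65^{2}}{-6 + 65} - \frac{-19 - \left(18 - -35\right)}{13 + \left(18 - -35\right)} = 8 \cdot 4225 \cdot \frac{1}{59} - \frac{-19 - \left(18 + 35\right)}{13 + \left(18 + 35\right)} = 8 \cdot 4225 \cdot \frac{1}{59} - \frac{-19 - 53}{13 + 53} = \frac{33800}{59} - \frac{-19 - 53}{66} = \frac{33800}{59} - \frac{1}{66} \left(-72\right) = \frac{33800}{59} - - \frac{12}{11} = \frac{33800}{59} + \frac{12}{11} = \frac{372508}{649}$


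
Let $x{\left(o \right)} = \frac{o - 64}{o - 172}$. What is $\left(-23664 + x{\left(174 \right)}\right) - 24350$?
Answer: $-47959$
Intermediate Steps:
$x{\left(o \right)} = \frac{-64 + o}{-172 + o}$
$\left(-23664 + x{\left(174 \right)}\right) - 24350 = \left(-23664 + \frac{-64 + 174}{-172 + 174}\right) - 24350 = \left(-23664 + \frac{1}{2} \cdot 110\right) - 24350 = \left(-23664 + 55\right) - 24350 = -23609 - 24350 = -47959$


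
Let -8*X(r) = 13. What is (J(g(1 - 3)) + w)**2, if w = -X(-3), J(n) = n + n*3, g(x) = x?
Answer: 2601/64 ≈ 40.641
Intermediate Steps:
X(r) = -13/8 (X(r) = -1/8*13 = -13/8)
J(n) = 4*n (J(n) = n + 3*n = 4*n)
w = 13/8 (w = -1*(-13/8) = 13/8 ≈ 1.6250)
(J(g(1 - 3)) + w)**2 = (4*(1 - 3) + 13/8)**2 = (4*(-2) + 13/8)**2 = (-8 + 13/8)**2 = (-51/8)**2 = 2601/64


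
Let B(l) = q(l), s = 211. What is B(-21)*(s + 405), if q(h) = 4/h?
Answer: -352/3 ≈ -117.33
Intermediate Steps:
B(l) = 4/l
B(-21)*(s + 405) = (4/(-21))*(211 + 405) = (4*(-1/21))*616 = -4/21*616 = -352/3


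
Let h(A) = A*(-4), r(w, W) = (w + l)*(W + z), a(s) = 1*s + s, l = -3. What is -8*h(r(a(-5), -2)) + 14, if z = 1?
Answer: 430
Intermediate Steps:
a(s) = 2*s (a(s) = s + s = 2*s)
r(w, W) = (1 + W)*(-3 + w) (r(w, W) = (w - 3)*(W + 1) = (-3 + w)*(1 + W) = (1 + W)*(-3 + w))
h(A) = -4*A
-8*h(r(a(-5), -2)) + 14 = -(-32)*(-3 + 2*(-5) - 3*(-2) - 4*(-5)) + 14 = -(-32)*(-3 - 10 + 6 - 2*(-10)) + 14 = -(-32)*(-3 - 10 + 6 + 20) + 14 = -(-32)*13 + 14 = -8*(-52) + 14 = 416 + 14 = 430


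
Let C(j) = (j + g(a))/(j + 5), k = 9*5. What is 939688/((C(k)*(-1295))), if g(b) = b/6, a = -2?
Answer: -14095320/17353 ≈ -812.27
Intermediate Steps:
k = 45
g(b) = b/6
C(j) = (-1/3 + j)/(5 + j) (C(j) = (j + (1/6)*(-2))/(j + 5) = (j - 1/3)/(5 + j) = (-1/3 + j)/(5 + j))
939688/((C(k)*(-1295))) = 939688/((((-1/3 + 45)/(5 + 45))*(-1295))) = 939688/((((134/3)/50)*(-1295))) = 939688/((((1/50)*(134/3))*(-1295))) = 939688/(((67/75)*(-1295))) = 939688/(-17353/15) = 939688*(-15/17353) = -14095320/17353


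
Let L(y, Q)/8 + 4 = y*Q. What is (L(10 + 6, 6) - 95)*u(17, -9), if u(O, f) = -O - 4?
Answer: -13461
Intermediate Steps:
L(y, Q) = -32 + 8*Q*y (L(y, Q) = -32 + 8*(y*Q) = -32 + 8*(Q*y) = -32 + 8*Q*y)
u(O, f) = -4 - O
(L(10 + 6, 6) - 95)*u(17, -9) = ((-32 + 8*6*(10 + 6)) - 95)*(-4 - 1*17) = ((-32 + 8*6*16) - 95)*(-4 - 17) = ((-32 + 768) - 95)*(-21) = (736 - 95)*(-21) = 641*(-21) = -13461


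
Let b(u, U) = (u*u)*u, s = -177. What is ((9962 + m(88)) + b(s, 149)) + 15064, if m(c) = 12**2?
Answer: -5520063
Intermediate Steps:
m(c) = 144
b(u, U) = u**3 (b(u, U) = u**2*u = u**3)
((9962 + m(88)) + b(s, 149)) + 15064 = ((9962 + 144) + (-177)**3) + 15064 = (10106 - 5545233) + 15064 = -5535127 + 15064 = -5520063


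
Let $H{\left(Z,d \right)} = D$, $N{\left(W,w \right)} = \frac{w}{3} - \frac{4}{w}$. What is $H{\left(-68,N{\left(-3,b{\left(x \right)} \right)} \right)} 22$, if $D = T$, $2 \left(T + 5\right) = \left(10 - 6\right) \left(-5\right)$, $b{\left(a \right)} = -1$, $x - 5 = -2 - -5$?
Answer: $-330$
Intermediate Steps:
$x = 8$ ($x = 5 - -3 = 5 + \left(-2 + 5\right) = 5 + 3 = 8$)
$T = -15$ ($T = -5 + \frac{\left(10 - 6\right) \left(-5\right)}{2} = -5 + \frac{4 \left(-5\right)}{2} = -5 + \frac{1}{2} \left(-20\right) = -5 - 10 = -15$)
$N{\left(W,w \right)} = - \frac{4}{w} + \frac{w}{3}$ ($N{\left(W,w \right)} = w \frac{1}{3} - \frac{4}{w} = \frac{w}{3} - \frac{4}{w} = - \frac{4}{w} + \frac{w}{3}$)
$D = -15$
$H{\left(Z,d \right)} = -15$
$H{\left(-68,N{\left(-3,b{\left(x \right)} \right)} \right)} 22 = \left(-15\right) 22 = -330$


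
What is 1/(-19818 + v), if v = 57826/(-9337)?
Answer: -9337/185098492 ≈ -5.0443e-5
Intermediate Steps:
v = -57826/9337 (v = 57826*(-1/9337) = -57826/9337 ≈ -6.1932)
1/(-19818 + v) = 1/(-19818 - 57826/9337) = 1/(-185098492/9337) = -9337/185098492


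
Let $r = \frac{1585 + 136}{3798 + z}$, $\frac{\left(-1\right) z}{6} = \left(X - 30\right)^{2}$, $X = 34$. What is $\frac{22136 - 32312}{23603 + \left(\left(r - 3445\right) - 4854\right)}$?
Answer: $- \frac{37671552}{56657129} \approx -0.6649$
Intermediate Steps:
$z = -96$ ($z = - 6 \left(34 - 30\right)^{2} = - 6 \cdot 4^{2} = \left(-6\right) 16 = -96$)
$r = \frac{1721}{3702}$ ($r = \frac{1585 + 136}{3798 - 96} = \frac{1721}{3702} \approx 0.46488$)
$\frac{22136 - 32312}{23603 + \left(\left(r - 3445\right) - 4854\right)} = \frac{22136 - 32312}{23603 + \left(\left(\frac{1721}{3702} - 3445\right) - 4854\right)} = - \frac{10176}{23603 - \frac{30721177}{3702}} = - \frac{10176}{\frac{56657129}{3702}} = \left(-10176\right) \frac{3702}{56657129} = - \frac{37671552}{56657129}$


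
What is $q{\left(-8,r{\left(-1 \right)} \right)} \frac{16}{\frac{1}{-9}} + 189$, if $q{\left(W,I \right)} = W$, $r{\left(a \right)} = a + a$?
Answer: $1341$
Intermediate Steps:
$r{\left(a \right)} = 2 a$
$q{\left(-8,r{\left(-1 \right)} \right)} \frac{16}{\frac{1}{-9}} + 189 = - 8 \frac{16}{\frac{1}{-9}} + 189 = - 8 \frac{16}{- \frac{1}{9}} + 189 = - 8 \cdot 16 \left(-9\right) + 189 = \left(-8\right) \left(-144\right) + 189 = 1152 + 189 = 1341$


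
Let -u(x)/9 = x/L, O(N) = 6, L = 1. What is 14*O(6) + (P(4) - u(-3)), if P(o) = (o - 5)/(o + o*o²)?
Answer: 3875/68 ≈ 56.985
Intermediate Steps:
u(x) = -9*x (u(x) = -9*x/1 = -9*x)
P(o) = (-5 + o)/(o + o³)
14*O(6) + (P(4) - u(-3)) = 14*6 + ((-5 + 4)/(4 + 4³) - (-9)*(-3)) = 84 + (-1/(4 + 64) - 1*27) = 84 + (-1/68 - 27) = 84 - 1837/68 = 3875/68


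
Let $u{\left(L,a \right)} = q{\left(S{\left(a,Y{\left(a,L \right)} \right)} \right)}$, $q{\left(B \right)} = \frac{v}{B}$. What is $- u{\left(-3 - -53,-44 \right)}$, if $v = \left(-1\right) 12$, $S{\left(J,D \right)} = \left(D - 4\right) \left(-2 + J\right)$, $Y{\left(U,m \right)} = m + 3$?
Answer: $- \frac{6}{1127} \approx -0.0053239$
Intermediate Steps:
$Y{\left(U,m \right)} = 3 + m$
$S{\left(J,D \right)} = \left(-4 + D\right) \left(-2 + J\right)$
$v = -12$
$q{\left(B \right)} = - \frac{12}{B}$
$u{\left(L,a \right)} = - \frac{12}{2 - 4 a - 2 L + a \left(3 + L\right)}$ ($u{\left(L,a \right)} = - \frac{12}{8 - 4 a - 2 \left(3 + L\right) + \left(3 + L\right) a} = - \frac{12}{8 - 4 a - \left(6 + 2 L\right) + a \left(3 + L\right)} = - \frac{12}{2 - 4 a - 2 L + a \left(3 + L\right)}$)
$- u{\left(-3 - -53,-44 \right)} = - \frac{-12}{2 - -44 - 2 \left(-3 - -53\right) + \left(-3 - -53\right) \left(-44\right)} = - \frac{-12}{2 + 44 - 2 \left(-3 + 53\right) + \left(-3 + 53\right) \left(-44\right)} = - \frac{-12}{2 + 44 - 100 + 50 \left(-44\right)} = - \frac{-12}{2 + 44 - 100 - 2200} = - \frac{-12}{-2254} = - \frac{\left(-12\right) \left(-1\right)}{2254} = \left(-1\right) \frac{6}{1127} = - \frac{6}{1127}$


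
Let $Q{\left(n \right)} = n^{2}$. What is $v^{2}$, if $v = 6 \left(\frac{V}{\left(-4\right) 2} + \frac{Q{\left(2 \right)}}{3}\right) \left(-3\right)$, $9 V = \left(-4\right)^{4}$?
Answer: $1600$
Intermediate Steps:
$V = \frac{256}{9}$ ($V = \frac{\left(-4\right)^{4}}{9} = \frac{1}{9} \cdot 256 = \frac{256}{9} \approx 28.444$)
$v = 40$ ($v = 6 \left(\frac{256}{9 \left(\left(-4\right) 2\right)} + \frac{2^{2}}{3}\right) \left(-3\right) = 6 \left(\frac{256}{9 \left(-8\right)} + 4 \cdot \frac{1}{3}\right) \left(-3\right) = 6 \left(\frac{256}{9} \left(- \frac{1}{8}\right) + \frac{4}{3}\right) \left(-3\right) = 6 \left(- \frac{32}{9} + \frac{4}{3}\right) \left(-3\right) = 6 \left(- \frac{20}{9}\right) \left(-3\right) = \left(- \frac{40}{3}\right) \left(-3\right) = 40$)
$v^{2} = 40^{2} = 1600$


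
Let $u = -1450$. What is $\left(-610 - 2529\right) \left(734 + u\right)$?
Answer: $2247524$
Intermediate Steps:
$\left(-610 - 2529\right) \left(734 + u\right) = \left(-610 - 2529\right) \left(734 - 1450\right) = \left(-3139\right) \left(-716\right) = 2247524$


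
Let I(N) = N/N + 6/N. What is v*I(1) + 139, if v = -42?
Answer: -155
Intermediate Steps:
I(N) = 1 + 6/N
v*I(1) + 139 = -42*(6 + 1)/1 + 139 = -42*7 + 139 = -294 + 139 = -155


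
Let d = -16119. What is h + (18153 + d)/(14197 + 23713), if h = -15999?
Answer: -303260028/18955 ≈ -15999.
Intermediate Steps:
h + (18153 + d)/(14197 + 23713) = -15999 + (18153 - 16119)/(14197 + 23713) = -15999 + 2034/37910 = -15999 + 2034*(1/37910) = -15999 + 1017/18955 = -303260028/18955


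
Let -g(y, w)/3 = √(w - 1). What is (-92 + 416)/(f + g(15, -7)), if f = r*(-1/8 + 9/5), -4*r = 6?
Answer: -192960/18563 + 460800*I*√2/18563 ≈ -10.395 + 35.106*I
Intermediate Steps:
g(y, w) = -3*√(-1 + w) (g(y, w) = -3*√(w - 1) = -3*√(-1 + w))
r = -3/2 (r = -¼*6 = -3/2 ≈ -1.5000)
f = -201/80 (f = -3*(-1/8 + 9/5)/2 = -3*(-1*⅛ + 9*(⅕))/2 = -3*(-⅛ + 9/5)/2 = -3/2*67/40 = -201/80 ≈ -2.5125)
(-92 + 416)/(f + g(15, -7)) = (-92 + 416)/(-201/80 - 3*√(-1 - 7)) = 324/(-201/80 - 6*I*√2)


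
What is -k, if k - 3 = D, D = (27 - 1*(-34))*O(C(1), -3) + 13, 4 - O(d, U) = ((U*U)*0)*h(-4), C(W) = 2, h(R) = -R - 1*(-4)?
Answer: -260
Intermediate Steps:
h(R) = 4 - R (h(R) = -R + 4 = 4 - R)
O(d, U) = 4 (O(d, U) = 4 - (U*U)*0*(4 - 1*(-4)) = 4 - U**2*0*(4 + 4) = 4 - 0*8 = 4 - 1*0 = 4 + 0 = 4)
D = 257 (D = (27 - 1*(-34))*4 + 13 = (27 + 34)*4 + 13 = 61*4 + 13 = 244 + 13 = 257)
k = 260 (k = 3 + 257 = 260)
-k = -1*260 = -260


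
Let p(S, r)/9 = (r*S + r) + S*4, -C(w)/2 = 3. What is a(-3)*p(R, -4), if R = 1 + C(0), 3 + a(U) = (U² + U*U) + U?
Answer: -432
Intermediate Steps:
C(w) = -6 (C(w) = -2*3 = -6)
a(U) = -3 + U + 2*U² (a(U) = -3 + ((U² + U*U) + U) = -3 + ((U² + U²) + U) = -3 + (2*U² + U) = -3 + (U + 2*U²) = -3 + U + 2*U²)
R = -5 (R = 1 - 6 = -5)
p(S, r) = 9*r + 36*S + 9*S*r (p(S, r) = 9*((r*S + r) + S*4) = 9*((S*r + r) + 4*S) = 9*((r + S*r) + 4*S) = 9*(r + 4*S + S*r) = 9*r + 36*S + 9*S*r)
a(-3)*p(R, -4) = (-3 - 3 + 2*(-3)²)*(9*(-4) + 36*(-5) + 9*(-5)*(-4)) = (-3 - 3 + 2*9)*(-36 - 180 + 180) = (-3 - 3 + 18)*(-36) = 12*(-36) = -432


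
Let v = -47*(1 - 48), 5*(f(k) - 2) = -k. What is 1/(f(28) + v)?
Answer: 5/11027 ≈ 0.00045343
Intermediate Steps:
f(k) = 2 - k/5 (f(k) = 2 + (-k)/5 = 2 - k/5)
v = 2209 (v = -47*(-47) = 2209)
1/(f(28) + v) = 1/((2 - 1/5*28) + 2209) = 1/((2 - 28/5) + 2209) = 1/(-18/5 + 2209) = 1/(11027/5) = 5/11027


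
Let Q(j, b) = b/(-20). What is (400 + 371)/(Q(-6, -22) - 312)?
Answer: -7710/3109 ≈ -2.4799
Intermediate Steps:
Q(j, b) = -b/20 (Q(j, b) = b*(-1/20) = -b/20)
(400 + 371)/(Q(-6, -22) - 312) = (400 + 371)/(-1/20*(-22) - 312) = 771/(11/10 - 312) = 771/(-3109/10) = 771*(-10/3109) = -7710/3109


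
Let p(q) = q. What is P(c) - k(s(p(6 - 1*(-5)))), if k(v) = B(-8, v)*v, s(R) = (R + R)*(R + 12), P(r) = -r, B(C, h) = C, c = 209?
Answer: 3839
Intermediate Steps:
s(R) = 2*R*(12 + R) (s(R) = (2*R)*(12 + R) = 2*R*(12 + R))
k(v) = -8*v
P(c) - k(s(p(6 - 1*(-5)))) = -1*209 - (-8)*2*(6 - 1*(-5))*(12 + (6 - 1*(-5))) = -209 - (-8)*2*(6 + 5)*(12 + (6 + 5)) = -209 - (-8)*2*11*(12 + 11) = -209 - (-8)*2*11*23 = -209 - (-8)*506 = -209 - 1*(-4048) = -209 + 4048 = 3839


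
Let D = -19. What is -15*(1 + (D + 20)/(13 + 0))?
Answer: -210/13 ≈ -16.154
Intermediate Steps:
-15*(1 + (D + 20)/(13 + 0)) = -15*(1 + (-19 + 20)/(13 + 0)) = -15*(1 + 1/13) = -15*14/13 = -210/13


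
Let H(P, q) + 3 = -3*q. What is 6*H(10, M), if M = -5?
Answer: 72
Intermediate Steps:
H(P, q) = -3 - 3*q
6*H(10, M) = 6*(-3 - 3*(-5)) = 6*(-3 + 15) = 6*12 = 72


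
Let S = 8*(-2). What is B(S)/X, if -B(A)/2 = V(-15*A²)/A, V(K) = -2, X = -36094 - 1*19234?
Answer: 1/221312 ≈ 4.5185e-6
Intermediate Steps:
X = -55328 (X = -36094 - 19234 = -55328)
S = -16
B(A) = 4/A (B(A) = -(-4)/A = 4/A)
B(S)/X = (4/(-16))/(-55328) = (4*(-1/16))*(-1/55328) = -¼*(-1/55328) = 1/221312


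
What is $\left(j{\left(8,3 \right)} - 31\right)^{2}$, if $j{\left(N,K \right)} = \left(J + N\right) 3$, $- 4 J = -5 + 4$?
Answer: $\frac{625}{16} \approx 39.063$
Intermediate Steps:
$J = \frac{1}{4}$ ($J = - \frac{-5 + 4}{4} = \left(- \frac{1}{4}\right) \left(-1\right) = \frac{1}{4} \approx 0.25$)
$j{\left(N,K \right)} = \frac{3}{4} + 3 N$ ($j{\left(N,K \right)} = \left(\frac{1}{4} + N\right) 3 = \frac{3}{4} + 3 N$)
$\left(j{\left(8,3 \right)} - 31\right)^{2} = \left(\left(\frac{3}{4} + 3 \cdot 8\right) - 31\right)^{2} = \left(\left(\frac{3}{4} + 24\right) - 31\right)^{2} = \left(\frac{99}{4} - 31\right)^{2} = \left(- \frac{25}{4}\right)^{2} = \frac{625}{16}$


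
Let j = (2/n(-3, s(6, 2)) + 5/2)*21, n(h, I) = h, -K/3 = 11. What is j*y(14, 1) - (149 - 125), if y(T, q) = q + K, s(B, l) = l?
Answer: -1256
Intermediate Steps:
K = -33 (K = -3*11 = -33)
y(T, q) = -33 + q (y(T, q) = q - 33 = -33 + q)
j = 77/2 (j = (2/(-3) + 5/2)*21 = (2*(-1/3) + 5*(1/2))*21 = (-2/3 + 5/2)*21 = (11/6)*21 = 77/2 ≈ 38.500)
j*y(14, 1) - (149 - 125) = 77*(-33 + 1)/2 - (149 - 125) = (77/2)*(-32) - 1*24 = -1232 - 24 = -1256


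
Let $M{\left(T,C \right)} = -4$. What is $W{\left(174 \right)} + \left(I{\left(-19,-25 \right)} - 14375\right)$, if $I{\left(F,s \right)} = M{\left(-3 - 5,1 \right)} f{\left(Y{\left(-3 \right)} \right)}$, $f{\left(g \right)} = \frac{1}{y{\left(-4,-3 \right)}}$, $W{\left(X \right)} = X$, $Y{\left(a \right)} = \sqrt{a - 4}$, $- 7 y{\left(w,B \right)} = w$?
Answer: $-14208$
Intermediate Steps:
$y{\left(w,B \right)} = - \frac{w}{7}$
$Y{\left(a \right)} = \sqrt{-4 + a}$
$f{\left(g \right)} = \frac{7}{4}$ ($f{\left(g \right)} = \frac{1}{\left(- \frac{1}{7}\right) \left(-4\right)} = \frac{1}{\frac{4}{7}} = \frac{7}{4}$)
$I{\left(F,s \right)} = -7$ ($I{\left(F,s \right)} = \left(-4\right) \frac{7}{4} = -7$)
$W{\left(174 \right)} + \left(I{\left(-19,-25 \right)} - 14375\right) = 174 - 14382 = -14208$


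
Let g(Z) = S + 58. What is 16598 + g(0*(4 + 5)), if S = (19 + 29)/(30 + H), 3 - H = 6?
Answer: 149920/9 ≈ 16658.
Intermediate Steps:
H = -3 (H = 3 - 1*6 = 3 - 6 = -3)
S = 16/9 (S = (19 + 29)/(30 - 3) = 48/27 = 48*(1/27) = 16/9 ≈ 1.7778)
g(Z) = 538/9 (g(Z) = 16/9 + 58 = 538/9)
16598 + g(0*(4 + 5)) = 16598 + 538/9 = 149920/9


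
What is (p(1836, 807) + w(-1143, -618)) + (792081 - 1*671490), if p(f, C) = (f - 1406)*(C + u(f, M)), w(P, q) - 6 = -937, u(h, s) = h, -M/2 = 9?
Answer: 1256150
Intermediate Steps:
M = -18 (M = -2*9 = -18)
w(P, q) = -931 (w(P, q) = 6 - 937 = -931)
p(f, C) = (-1406 + f)*(C + f) (p(f, C) = (f - 1406)*(C + f) = (-1406 + f)*(C + f))
(p(1836, 807) + w(-1143, -618)) + (792081 - 1*671490) = ((1836**2 - 1406*807 - 1406*1836 + 807*1836) - 931) + (792081 - 1*671490) = ((3370896 - 1134642 - 2581416 + 1481652) - 931) + (792081 - 671490) = (1136490 - 931) + 120591 = 1135559 + 120591 = 1256150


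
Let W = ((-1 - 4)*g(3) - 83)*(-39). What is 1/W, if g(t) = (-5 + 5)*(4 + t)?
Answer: 1/3237 ≈ 0.00030893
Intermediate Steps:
g(t) = 0 (g(t) = 0*(4 + t) = 0)
W = 3237 (W = ((-1 - 4)*0 - 83)*(-39) = (-5*0 - 83)*(-39) = (0 - 83)*(-39) = -83*(-39) = 3237)
1/W = 1/3237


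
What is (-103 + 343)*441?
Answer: 105840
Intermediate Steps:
(-103 + 343)*441 = 240*441 = 105840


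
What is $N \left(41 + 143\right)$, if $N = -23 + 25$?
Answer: $368$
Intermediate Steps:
$N = 2$
$N \left(41 + 143\right) = 2 \left(41 + 143\right) = 2 \cdot 184 = 368$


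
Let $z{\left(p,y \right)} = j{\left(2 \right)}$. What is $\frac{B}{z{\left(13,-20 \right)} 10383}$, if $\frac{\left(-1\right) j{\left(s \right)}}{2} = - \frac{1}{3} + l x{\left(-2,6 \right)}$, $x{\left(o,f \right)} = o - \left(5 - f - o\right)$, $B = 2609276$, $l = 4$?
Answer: $\frac{1304638}{128057} \approx 10.188$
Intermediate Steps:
$x{\left(o,f \right)} = -5 + f + 2 o$ ($x{\left(o,f \right)} = o - \left(5 - f - o\right) = o + \left(-5 + f + o\right) = -5 + f + 2 o$)
$j{\left(s \right)} = \frac{74}{3}$ ($j{\left(s \right)} = - 2 \left(- \frac{1}{3} + 4 \left(-5 + 6 + 2 \left(-2\right)\right)\right) = - 2 \left(\left(-1\right) \frac{1}{3} + 4 \left(-5 + 6 - 4\right)\right) = - 2 \left(- \frac{1}{3} + 4 \left(-3\right)\right) = - 2 \left(- \frac{1}{3} - 12\right) = \left(-2\right) \left(- \frac{37}{3}\right) = \frac{74}{3}$)
$z{\left(p,y \right)} = \frac{74}{3}$
$\frac{B}{z{\left(13,-20 \right)} 10383} = \frac{2609276}{\frac{74}{3} \cdot 10383} = \frac{2609276}{256114} = 2609276 \cdot \frac{1}{256114} = \frac{1304638}{128057}$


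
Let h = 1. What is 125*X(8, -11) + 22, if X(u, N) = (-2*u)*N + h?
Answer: 22147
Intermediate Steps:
X(u, N) = 1 - 2*N*u (X(u, N) = (-2*u)*N + 1 = -2*N*u + 1 = 1 - 2*N*u)
125*X(8, -11) + 22 = 125*(1 - 2*(-11)*8) + 22 = 125*(1 + 176) + 22 = 125*177 + 22 = 22125 + 22 = 22147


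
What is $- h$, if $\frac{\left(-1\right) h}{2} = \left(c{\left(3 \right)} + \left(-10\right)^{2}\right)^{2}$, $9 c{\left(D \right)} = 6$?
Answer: $\frac{182408}{9} \approx 20268.0$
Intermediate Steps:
$c{\left(D \right)} = \frac{2}{3}$ ($c{\left(D \right)} = \frac{1}{9} \cdot 6 = \frac{2}{3}$)
$h = - \frac{182408}{9}$ ($h = - 2 \left(\frac{2}{3} + \left(-10\right)^{2}\right)^{2} = - 2 \left(\frac{2}{3} + 100\right)^{2} = - 2 \left(\frac{302}{3}\right)^{2} = \left(-2\right) \frac{91204}{9} = - \frac{182408}{9} \approx -20268.0$)
$- h = \left(-1\right) \left(- \frac{182408}{9}\right) = \frac{182408}{9}$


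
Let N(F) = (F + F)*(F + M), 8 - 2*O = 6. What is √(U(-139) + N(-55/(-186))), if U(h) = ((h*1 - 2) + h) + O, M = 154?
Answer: I*√6495394/186 ≈ 13.702*I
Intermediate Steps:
O = 1 (O = 4 - ½*6 = 4 - 3 = 1)
N(F) = 2*F*(154 + F) (N(F) = (F + F)*(F + 154) = (2*F)*(154 + F) = 2*F*(154 + F))
U(h) = -1 + 2*h (U(h) = ((h*1 - 2) + h) + 1 = ((h - 2) + h) + 1 = ((-2 + h) + h) + 1 = (-2 + 2*h) + 1 = -1 + 2*h)
√(U(-139) + N(-55/(-186))) = √((-1 + 2*(-139)) + 2*(-55/(-186))*(154 - 55/(-186))) = √((-1 - 278) + 2*(-55*(-1/186))*(154 - 55*(-1/186))) = √(-279 + 2*(55/186)*(154 + 55/186)) = √(-279 + 2*(55/186)*(28699/186)) = √(-279 + 1578445/17298) = √(-3247697/17298) = I*√6495394/186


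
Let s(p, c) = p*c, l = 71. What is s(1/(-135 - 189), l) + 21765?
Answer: 7051789/324 ≈ 21765.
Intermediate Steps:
s(p, c) = c*p
s(1/(-135 - 189), l) + 21765 = 71/(-135 - 189) + 21765 = 71/(-324) + 21765 = 71*(-1/324) + 21765 = -71/324 + 21765 = 7051789/324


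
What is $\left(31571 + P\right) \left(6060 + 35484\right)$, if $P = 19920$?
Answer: $2139142104$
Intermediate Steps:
$\left(31571 + P\right) \left(6060 + 35484\right) = \left(31571 + 19920\right) \left(6060 + 35484\right) = 51491 \cdot 41544 = 2139142104$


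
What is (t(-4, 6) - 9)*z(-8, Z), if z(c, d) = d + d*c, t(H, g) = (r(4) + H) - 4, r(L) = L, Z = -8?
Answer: -728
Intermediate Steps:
t(H, g) = H (t(H, g) = (4 + H) - 4 = H)
z(c, d) = d + c*d
(t(-4, 6) - 9)*z(-8, Z) = (-4 - 9)*(-8*(1 - 8)) = -(-104)*(-7) = -13*56 = -728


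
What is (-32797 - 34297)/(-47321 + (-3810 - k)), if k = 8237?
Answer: 33547/29684 ≈ 1.1301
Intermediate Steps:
(-32797 - 34297)/(-47321 + (-3810 - k)) = (-32797 - 34297)/(-47321 + (-3810 - 1*8237)) = -67094/(-47321 + (-3810 - 8237)) = -67094/(-47321 - 12047) = -67094/(-59368) = -67094*(-1/59368) = 33547/29684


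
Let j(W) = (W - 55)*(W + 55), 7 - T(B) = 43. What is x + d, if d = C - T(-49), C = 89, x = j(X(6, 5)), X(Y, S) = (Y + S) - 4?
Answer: -2851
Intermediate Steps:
X(Y, S) = -4 + S + Y (X(Y, S) = (S + Y) - 4 = -4 + S + Y)
T(B) = -36 (T(B) = 7 - 1*43 = 7 - 43 = -36)
j(W) = (-55 + W)*(55 + W)
x = -2976 (x = -3025 + (-4 + 5 + 6)² = -3025 + 7² = -3025 + 49 = -2976)
d = 125 (d = 89 - 1*(-36) = 89 + 36 = 125)
x + d = -2976 + 125 = -2851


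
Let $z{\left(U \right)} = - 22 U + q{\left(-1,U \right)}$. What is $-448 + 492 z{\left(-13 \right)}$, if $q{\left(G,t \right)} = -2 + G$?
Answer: $138788$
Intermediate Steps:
$z{\left(U \right)} = -3 - 22 U$ ($z{\left(U \right)} = - 22 U - 3 = -3 - 22 U$)
$-448 + 492 z{\left(-13 \right)} = -448 + 492 \left(-3 - -286\right) = -448 + 492 \left(-3 + 286\right) = -448 + 492 \cdot 283 = -448 + 139236 = 138788$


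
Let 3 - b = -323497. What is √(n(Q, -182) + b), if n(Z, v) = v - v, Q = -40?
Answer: 10*√3235 ≈ 568.77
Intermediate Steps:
b = 323500 (b = 3 - 1*(-323497) = 3 + 323497 = 323500)
n(Z, v) = 0
√(n(Q, -182) + b) = √(0 + 323500) = √323500 = 10*√3235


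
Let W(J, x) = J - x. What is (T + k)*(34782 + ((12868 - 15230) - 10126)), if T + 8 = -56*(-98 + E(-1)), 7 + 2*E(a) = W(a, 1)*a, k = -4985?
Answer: 14156690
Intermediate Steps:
E(a) = -7/2 + a*(-1 + a)/2 (E(a) = -7/2 + ((a - 1*1)*a)/2 = -7/2 + ((a - 1)*a)/2 = -7/2 + ((-1 + a)*a)/2 = -7/2 + (a*(-1 + a))/2 = -7/2 + a*(-1 + a)/2)
T = 5620 (T = -8 - 56*(-98 + (-7/2 + (1/2)*(-1)*(-1 - 1))) = -8 - 56*(-98 + (-7/2 + (1/2)*(-1)*(-2))) = -8 - 56*(-98 + (-7/2 + 1)) = -8 - 56*(-98 - 5/2) = -8 - 56*(-201/2) = -8 + 5628 = 5620)
(T + k)*(34782 + ((12868 - 15230) - 10126)) = (5620 - 4985)*(34782 + ((12868 - 15230) - 10126)) = 635*(34782 + (-2362 - 10126)) = 635*(34782 - 12488) = 635*22294 = 14156690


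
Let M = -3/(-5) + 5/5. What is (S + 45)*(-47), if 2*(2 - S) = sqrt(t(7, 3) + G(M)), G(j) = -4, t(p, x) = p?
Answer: -2209 + 47*sqrt(3)/2 ≈ -2168.3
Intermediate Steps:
M = 8/5 (M = -3*(-1/5) + 5*(1/5) = 3/5 + 1 = 8/5 ≈ 1.6000)
S = 2 - sqrt(3)/2 (S = 2 - sqrt(7 - 4)/2 = 2 - sqrt(3)/2 ≈ 1.1340)
(S + 45)*(-47) = ((2 - sqrt(3)/2) + 45)*(-47) = (47 - sqrt(3)/2)*(-47) = -2209 + 47*sqrt(3)/2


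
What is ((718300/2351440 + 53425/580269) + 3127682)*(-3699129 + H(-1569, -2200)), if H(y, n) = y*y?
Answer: -22002577323223377407054/5685282239 ≈ -3.8701e+12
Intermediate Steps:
H(y, n) = y**2
((718300/2351440 + 53425/580269) + 3127682)*(-3699129 + H(-1569, -2200)) = ((718300/2351440 + 53425/580269) + 3127682)*(-3699129 + (-1569)**2) = ((718300*(1/2351440) + 53425*(1/580269)) + 3127682)*(-3699129 + 2461761) = ((35915/117572 + 53425/580269) + 3127682)*(-1237368) = (27121645235/68223386868 + 3127682)*(-1237368) = (213381086207725211/68223386868)*(-1237368) = -22002577323223377407054/5685282239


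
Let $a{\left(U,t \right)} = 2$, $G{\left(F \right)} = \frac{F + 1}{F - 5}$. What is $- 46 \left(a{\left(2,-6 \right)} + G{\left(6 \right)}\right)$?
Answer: $-414$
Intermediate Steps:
$G{\left(F \right)} = \frac{1 + F}{-5 + F}$
$- 46 \left(a{\left(2,-6 \right)} + G{\left(6 \right)}\right) = - 46 \left(2 + \frac{1 + 6}{-5 + 6}\right) = - 46 \left(2 + 1^{-1} \cdot 7\right) = - 46 \left(2 + 1 \cdot 7\right) = - 46 \left(2 + 7\right) = \left(-46\right) 9 = -414$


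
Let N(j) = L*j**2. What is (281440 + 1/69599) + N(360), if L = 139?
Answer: 1273372168161/69599 ≈ 1.8296e+7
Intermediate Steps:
N(j) = 139*j**2
(281440 + 1/69599) + N(360) = (281440 + 1/69599) + 139*360**2 = (281440 + 1/69599) + 139*129600 = 19587942561/69599 + 18014400 = 1273372168161/69599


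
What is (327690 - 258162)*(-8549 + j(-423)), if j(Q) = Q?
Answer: -623805216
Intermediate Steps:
(327690 - 258162)*(-8549 + j(-423)) = (327690 - 258162)*(-8549 - 423) = 69528*(-8972) = -623805216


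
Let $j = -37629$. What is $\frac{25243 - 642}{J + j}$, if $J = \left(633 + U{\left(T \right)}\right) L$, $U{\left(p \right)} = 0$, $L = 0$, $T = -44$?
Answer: $- \frac{24601}{37629} \approx -0.65378$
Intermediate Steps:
$J = 0$ ($J = \left(633 + 0\right) 0 = 633 \cdot 0 = 0$)
$\frac{25243 - 642}{J + j} = \frac{25243 - 642}{0 - 37629} = \frac{24601}{-37629} = 24601 \left(- \frac{1}{37629}\right) = - \frac{24601}{37629}$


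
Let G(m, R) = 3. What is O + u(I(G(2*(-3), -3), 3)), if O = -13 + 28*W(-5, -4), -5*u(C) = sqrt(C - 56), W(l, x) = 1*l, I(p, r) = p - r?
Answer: -153 - 2*I*sqrt(14)/5 ≈ -153.0 - 1.4967*I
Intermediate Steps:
W(l, x) = l
u(C) = -sqrt(-56 + C)/5 (u(C) = -sqrt(C - 56)/5 = -sqrt(-56 + C)/5)
O = -153 (O = -13 + 28*(-5) = -13 - 140 = -153)
O + u(I(G(2*(-3), -3), 3)) = -153 - sqrt(-56 + (3 - 1*3))/5 = -153 - sqrt(-56 + (3 - 3))/5 = -153 - sqrt(-56 + 0)/5 = -153 - 2*I*sqrt(14)/5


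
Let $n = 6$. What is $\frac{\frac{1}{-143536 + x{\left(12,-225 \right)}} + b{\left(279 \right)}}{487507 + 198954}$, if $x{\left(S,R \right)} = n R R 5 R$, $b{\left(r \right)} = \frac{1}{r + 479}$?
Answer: $\frac{85465382}{44470936511515817} \approx 1.9218 \cdot 10^{-9}$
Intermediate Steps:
$b{\left(r \right)} = \frac{1}{479 + r}$
$x{\left(S,R \right)} = 30 R^{3}$ ($x{\left(S,R \right)} = 6 R R 5 R = 6 R 5 R R = 6 R 5 R^{2} = 30 R^{3}$)
$\frac{\frac{1}{-143536 + x{\left(12,-225 \right)}} + b{\left(279 \right)}}{487507 + 198954} = \frac{\frac{1}{-143536 + 30 \left(-225\right)^{3}} + \frac{1}{479 + 279}}{487507 + 198954} = \frac{\frac{1}{-143536 + 30 \left(-11390625\right)} + \frac{1}{758}}{686461} = \left(\frac{1}{-143536 - 341718750} + \frac{1}{758}\right) \frac{1}{686461} = \left(\frac{1}{-341862286} + \frac{1}{758}\right) \frac{1}{686461} = \left(- \frac{1}{341862286} + \frac{1}{758}\right) \frac{1}{686461} = \frac{85465382}{64782903197} \cdot \frac{1}{686461} = \frac{85465382}{44470936511515817}$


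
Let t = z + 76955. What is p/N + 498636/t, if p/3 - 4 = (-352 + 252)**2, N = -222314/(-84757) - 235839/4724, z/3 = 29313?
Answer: -986008095971139486/1561446813803789 ≈ -631.47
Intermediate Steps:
z = 87939 (z = 3*29313 = 87939)
N = -18938794787/400392068 (N = -222314*(-1/84757) - 235839*1/4724 = 222314/84757 - 235839/4724 = -18938794787/400392068 ≈ -47.301)
p = 30012 (p = 12 + 3*(-352 + 252)**2 = 12 + 3*(-100)**2 = 12 + 3*10000 = 12 + 30000 = 30012)
t = 164894 (t = 87939 + 76955 = 164894)
p/N + 498636/t = 30012/(-18938794787/400392068) + 498636/164894 = 30012*(-400392068/18938794787) + 498636*(1/164894) = -12016566744816/18938794787 + 249318/82447 = -986008095971139486/1561446813803789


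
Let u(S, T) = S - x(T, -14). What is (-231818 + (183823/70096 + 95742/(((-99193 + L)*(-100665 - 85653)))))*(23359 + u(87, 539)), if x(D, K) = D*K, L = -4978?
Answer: -2610663442462474852969/363378345077 ≈ -7.1844e+9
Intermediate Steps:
u(S, T) = S + 14*T (u(S, T) = S - T*(-14) = S - (-14)*T = S + 14*T)
(-231818 + (183823/70096 + 95742/(((-99193 + L)*(-100665 - 85653)))))*(23359 + u(87, 539)) = (-231818 + (183823/70096 + 95742/(((-99193 - 4978)*(-100665 - 85653)))))*(23359 + (87 + 14*539)) = (-231818 + (183823*(1/70096) + 95742/((-104171*(-186318)))))*(23359 + (87 + 7546)) = (-231818 + (183823/70096 + 95742/19408932378))*(23359 + 7633) = (-231818 + (183823/70096 + 95742*(1/19408932378)))*30992 = (-231818 + (183823/70096 + 5319/1078274021))*30992 = (-231818 + 198211938202907/75582695776016)*30992 = -17521231157466274181/75582695776016*30992 = -2610663442462474852969/363378345077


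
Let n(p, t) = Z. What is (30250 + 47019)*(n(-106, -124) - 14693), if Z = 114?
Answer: -1126504751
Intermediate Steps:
n(p, t) = 114
(30250 + 47019)*(n(-106, -124) - 14693) = (30250 + 47019)*(114 - 14693) = 77269*(-14579) = -1126504751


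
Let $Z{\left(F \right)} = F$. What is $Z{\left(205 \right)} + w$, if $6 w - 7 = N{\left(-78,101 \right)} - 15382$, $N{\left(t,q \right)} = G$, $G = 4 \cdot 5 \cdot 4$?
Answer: $- \frac{14065}{6} \approx -2344.2$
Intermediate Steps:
$G = 80$ ($G = 20 \cdot 4 = 80$)
$N{\left(t,q \right)} = 80$
$w = - \frac{15295}{6}$ ($w = \frac{7}{6} + \frac{80 - 15382}{6} = \frac{7}{6} + \frac{1}{6} \left(-15302\right) = \frac{7}{6} - \frac{7651}{3} = - \frac{15295}{6} \approx -2549.2$)
$Z{\left(205 \right)} + w = 205 - \frac{15295}{6} = - \frac{14065}{6}$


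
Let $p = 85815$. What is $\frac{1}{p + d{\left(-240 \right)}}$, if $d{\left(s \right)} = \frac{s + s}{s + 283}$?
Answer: $\frac{43}{3689565} \approx 1.1654 \cdot 10^{-5}$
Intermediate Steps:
$d{\left(s \right)} = \frac{2 s}{283 + s}$
$\frac{1}{p + d{\left(-240 \right)}} = \frac{1}{85815 + 2 \left(-240\right) \frac{1}{283 - 240}} = \frac{1}{85815 + 2 \left(-240\right) \frac{1}{43}} = \frac{1}{85815 - \frac{480}{43}} = \frac{1}{\frac{3689565}{43}} = \frac{43}{3689565}$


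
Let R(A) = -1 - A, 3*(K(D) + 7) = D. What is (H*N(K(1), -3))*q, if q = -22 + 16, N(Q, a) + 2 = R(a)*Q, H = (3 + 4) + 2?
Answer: 828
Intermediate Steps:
K(D) = -7 + D/3
H = 9 (H = 7 + 2 = 9)
N(Q, a) = -2 + Q*(-1 - a) (N(Q, a) = -2 + (-1 - a)*Q = -2 + Q*(-1 - a))
q = -6
(H*N(K(1), -3))*q = (9*(-2 - (-7 + (1/3)*1)*(1 - 3)))*(-6) = (9*(-2 - 1*(-7 + 1/3)*(-2)))*(-6) = (9*(-2 - 1*(-20/3)*(-2)))*(-6) = (9*(-2 - 40/3))*(-6) = (9*(-46/3))*(-6) = -138*(-6) = 828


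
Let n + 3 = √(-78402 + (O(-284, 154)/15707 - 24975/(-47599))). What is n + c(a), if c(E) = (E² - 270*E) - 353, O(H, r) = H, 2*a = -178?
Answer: 31595 + I*√43823441506961307603661/747637493 ≈ 31595.0 + 280.0*I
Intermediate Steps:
a = -89 (a = (½)*(-178) = -89)
c(E) = -353 + E² - 270*E
n = -3 + I*√43823441506961307603661/747637493 (n = -3 + √(-78402 + (-284/15707 - 24975/(-47599))) = -3 + √(-78402 + (-284*1/15707 - 24975*(-1/47599))) = -3 + √(-78402 + (-284/15707 + 24975/47599)) = -3 + √(-78402 + 378764209/747637493) = -3 + √(-58615895961977/747637493) = -3 + I*√43823441506961307603661/747637493 ≈ -3.0 + 280.0*I)
n + c(a) = (-3 + I*√43823441506961307603661/747637493) + (-353 + (-89)² - 270*(-89)) = (-3 + I*√43823441506961307603661/747637493) + (-353 + 7921 + 24030) = (-3 + I*√43823441506961307603661/747637493) + 31598 = 31595 + I*√43823441506961307603661/747637493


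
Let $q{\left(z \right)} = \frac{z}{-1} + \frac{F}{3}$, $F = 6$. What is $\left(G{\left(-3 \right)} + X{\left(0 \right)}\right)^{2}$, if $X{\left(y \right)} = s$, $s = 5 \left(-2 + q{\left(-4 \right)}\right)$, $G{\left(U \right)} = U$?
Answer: $289$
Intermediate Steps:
$q{\left(z \right)} = 2 - z$ ($q{\left(z \right)} = \frac{z}{-1} + \frac{6}{3} = z \left(-1\right) + 6 \cdot \frac{1}{3} = - z + 2 = 2 - z$)
$s = 20$ ($s = 5 \left(-2 + \left(2 - -4\right)\right) = 5 \left(-2 + \left(2 + 4\right)\right) = 5 \left(-2 + 6\right) = 5 \cdot 4 = 20$)
$X{\left(y \right)} = 20$
$\left(G{\left(-3 \right)} + X{\left(0 \right)}\right)^{2} = \left(-3 + 20\right)^{2} = 17^{2} = 289$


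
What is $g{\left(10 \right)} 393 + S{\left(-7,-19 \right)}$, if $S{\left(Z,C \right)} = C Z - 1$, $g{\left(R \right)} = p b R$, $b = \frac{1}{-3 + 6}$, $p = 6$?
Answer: $7992$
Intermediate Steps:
$b = \frac{1}{3} \approx 0.33333$
$g{\left(R \right)} = 2 R$ ($g{\left(R \right)} = 6 \cdot \frac{1}{3} R = 2 R$)
$S{\left(Z,C \right)} = -1 + C Z$
$g{\left(10 \right)} 393 + S{\left(-7,-19 \right)} = 2 \cdot 10 \cdot 393 - -132 = 20 \cdot 393 + \left(-1 + 133\right) = 7860 + 132 = 7992$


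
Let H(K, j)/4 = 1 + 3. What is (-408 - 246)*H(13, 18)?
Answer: -10464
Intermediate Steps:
H(K, j) = 16 (H(K, j) = 4*(1 + 3) = 4*4 = 16)
(-408 - 246)*H(13, 18) = (-408 - 246)*16 = -654*16 = -10464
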